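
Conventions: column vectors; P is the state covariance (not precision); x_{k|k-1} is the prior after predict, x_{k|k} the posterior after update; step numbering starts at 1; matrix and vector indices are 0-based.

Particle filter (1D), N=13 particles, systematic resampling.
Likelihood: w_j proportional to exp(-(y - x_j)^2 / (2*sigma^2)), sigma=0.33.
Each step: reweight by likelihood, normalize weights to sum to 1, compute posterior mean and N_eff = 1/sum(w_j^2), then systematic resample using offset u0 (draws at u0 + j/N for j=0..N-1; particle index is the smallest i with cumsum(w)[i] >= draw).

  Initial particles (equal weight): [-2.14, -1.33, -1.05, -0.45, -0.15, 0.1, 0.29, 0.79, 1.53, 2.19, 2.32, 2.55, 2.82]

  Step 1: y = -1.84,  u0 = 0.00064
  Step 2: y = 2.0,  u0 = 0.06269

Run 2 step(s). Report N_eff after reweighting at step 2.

step 1: w=[0.6476, 0.2965, 0.0558, 0.0001, 0.0000, 0.0000, 0.0000, 0.0000, 0.0000, 0.0000, 0.0000, 0.0000, 0.0000]  mean=-1.8388  Neff=1.9593  idx=[0, 0, 0, 0, 0, 0, 0, 0, 0, 1, 1, 1, 1]
step 2: w=[0.0000, 0.0000, 0.0000, 0.0000, 0.0000, 0.0000, 0.0000, 0.0000, 0.0000, 0.2500, 0.2500, 0.2500, 0.2500]  mean=-1.3300  Neff=4.0000  idx=[9, 9, 9, 10, 10, 10, 11, 11, 11, 12, 12, 12, 12]

N_eff = 4.0000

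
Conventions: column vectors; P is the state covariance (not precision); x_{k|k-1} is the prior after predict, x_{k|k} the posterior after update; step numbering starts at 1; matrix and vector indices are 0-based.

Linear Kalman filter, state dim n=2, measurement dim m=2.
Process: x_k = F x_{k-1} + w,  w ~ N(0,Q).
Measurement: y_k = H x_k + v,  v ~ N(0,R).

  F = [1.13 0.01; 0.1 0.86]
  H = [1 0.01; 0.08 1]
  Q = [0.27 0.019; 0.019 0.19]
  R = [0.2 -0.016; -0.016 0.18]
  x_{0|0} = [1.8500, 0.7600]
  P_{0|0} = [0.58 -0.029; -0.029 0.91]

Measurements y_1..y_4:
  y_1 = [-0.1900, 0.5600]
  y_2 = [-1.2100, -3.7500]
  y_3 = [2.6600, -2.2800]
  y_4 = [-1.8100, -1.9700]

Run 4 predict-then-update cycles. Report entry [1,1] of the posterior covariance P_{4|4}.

P_post[1,1] = 0.1080

step 1: x^-=[2.0981, 0.8386]  P^-=[1.0100 0.0642; 0.0642 0.8638]  S=[1.2114 0.1376; 0.1376 1.0606]  K=[0.8310 0.0288; -0.0335 0.8237]  nu=[-2.2965, -0.4464]  x^+=[0.1768, 0.5478]  P^+=[0.1660 -0.0214; -0.0214 0.1505]
step 2: x^-=[0.2053, 0.4888]  P^-=[0.4814 0.0182; 0.0182 0.2993]  S=[0.6818 0.0438; 0.0438 0.4853]  K=[0.7029 0.0536; -0.0087 0.6205]  nu=[-1.4201, -4.2552]  x^+=[-1.0209, -2.1393]  P^+=[0.1399 -0.0128; -0.0128 0.1129]
step 3: x^-=[-1.1750, -1.9419]  P^-=[0.4483 0.0233; 0.0233 0.2727]  S=[0.6488 0.0459; 0.0459 0.4593]  K=[0.6871 0.0602; -0.0022 0.5980]  nu=[3.8545, -0.2441]  x^+=[1.4586, -2.0963]  P^+=[0.1366 -0.0111; -0.0111 0.1086]
step 4: x^-=[1.6272, -1.6569]  P^-=[0.4441 0.0246; 0.0246 0.2697]  S=[0.6447 0.0468; 0.0468 0.4565]  K=[0.6849 0.0614; -0.0009 0.5953]  nu=[-3.4207, -0.4432]  x^+=[-0.7427, -1.9176]  P^+=[0.1361 -0.0108; -0.0108 0.1080]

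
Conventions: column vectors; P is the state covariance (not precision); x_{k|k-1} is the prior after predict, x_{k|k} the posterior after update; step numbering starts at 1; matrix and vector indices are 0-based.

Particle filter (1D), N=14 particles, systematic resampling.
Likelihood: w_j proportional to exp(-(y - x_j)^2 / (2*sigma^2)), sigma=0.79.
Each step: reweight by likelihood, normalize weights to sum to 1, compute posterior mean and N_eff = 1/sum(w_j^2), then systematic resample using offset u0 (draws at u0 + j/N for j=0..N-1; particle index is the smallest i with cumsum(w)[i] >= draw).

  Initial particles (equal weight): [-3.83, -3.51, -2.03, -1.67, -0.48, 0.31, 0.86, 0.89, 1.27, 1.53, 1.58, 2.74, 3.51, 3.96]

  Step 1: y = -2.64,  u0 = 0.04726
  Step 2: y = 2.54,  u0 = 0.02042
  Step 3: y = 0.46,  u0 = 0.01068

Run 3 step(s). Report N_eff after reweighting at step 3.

step 1: w=[0.1528, 0.2591, 0.3527, 0.2236, 0.0113, 0.0004, 0.0000, 0.0000, 0.0000, 0.0000, 0.0000, 0.0000, 0.0000, 0.0000]  mean=-2.5893  Neff=3.7737  idx=[0, 0, 1, 1, 1, 1, 2, 2, 2, 2, 2, 3, 3, 3]
step 2: w=[0.0000, 0.0000, 0.0000, 0.0000, 0.0000, 0.0000, 0.0234, 0.0234, 0.0234, 0.0234, 0.0234, 0.2943, 0.2943, 0.2943]  mean=-1.7121  Neff=3.8073  idx=[6, 9, 11, 11, 11, 11, 12, 12, 12, 12, 13, 13, 13, 13]
step 3: w=[0.0211, 0.0211, 0.0798, 0.0798, 0.0798, 0.0798, 0.0798, 0.0798, 0.0798, 0.0798, 0.0798, 0.0798, 0.0798, 0.0798]  mean=-1.6852  Neff=12.9285  idx=[0, 2, 3, 4, 5, 6, 6, 7, 8, 9, 10, 11, 12, 13]

N_eff = 12.9285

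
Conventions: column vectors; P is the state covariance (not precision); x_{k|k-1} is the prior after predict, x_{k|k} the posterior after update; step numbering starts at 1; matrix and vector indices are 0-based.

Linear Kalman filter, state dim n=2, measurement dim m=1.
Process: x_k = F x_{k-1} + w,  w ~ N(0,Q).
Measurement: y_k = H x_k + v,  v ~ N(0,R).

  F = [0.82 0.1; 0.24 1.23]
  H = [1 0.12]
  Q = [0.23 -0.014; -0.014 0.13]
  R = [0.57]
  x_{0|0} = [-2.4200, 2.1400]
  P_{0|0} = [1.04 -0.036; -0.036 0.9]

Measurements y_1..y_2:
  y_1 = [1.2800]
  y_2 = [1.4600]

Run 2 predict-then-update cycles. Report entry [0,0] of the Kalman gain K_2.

K[0,0] = 0.4441

step 1: x^-=[-1.7704, 2.0514]  P^-=[0.9324 0.2642; 0.2642 1.5303]  S=[1.5878]  K=[0.6072; 0.2820]  nu=[2.8042]  x^+=[-0.0677, 2.8423]  P^+=[0.3470 -0.0077; -0.0077 1.4040]
step 2: x^-=[0.2287, 3.4798]  P^-=[0.4761 0.2190; 0.2190 2.2695]  S=[1.1314]  K=[0.4441; 0.4343]  nu=[0.8137]  x^+=[0.5900, 3.8332]  P^+=[0.2530 0.0008; 0.0008 2.0561]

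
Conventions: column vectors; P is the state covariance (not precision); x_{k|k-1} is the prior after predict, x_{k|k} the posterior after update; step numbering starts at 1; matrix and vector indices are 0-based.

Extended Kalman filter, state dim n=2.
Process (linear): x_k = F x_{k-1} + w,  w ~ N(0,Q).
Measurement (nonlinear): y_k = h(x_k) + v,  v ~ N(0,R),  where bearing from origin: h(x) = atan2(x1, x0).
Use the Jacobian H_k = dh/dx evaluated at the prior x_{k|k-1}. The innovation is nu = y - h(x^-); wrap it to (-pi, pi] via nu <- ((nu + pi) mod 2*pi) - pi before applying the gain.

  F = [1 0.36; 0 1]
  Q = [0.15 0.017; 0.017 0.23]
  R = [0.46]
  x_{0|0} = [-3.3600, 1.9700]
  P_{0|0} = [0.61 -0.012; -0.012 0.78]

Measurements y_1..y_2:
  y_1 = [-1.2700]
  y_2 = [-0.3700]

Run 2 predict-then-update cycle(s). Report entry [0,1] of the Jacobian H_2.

H_jac[0,1] = -0.2840

step 1: x^-=[-2.6508, 1.9700]  P^-=[0.8524 0.2858; 0.2858 1.0100]  H_jac=[-0.1806 -0.2430]  S=[0.5725]  K=[-0.3902; -0.5189]  nu=[2.5107]  x^+=[-3.6305, 0.6673]  P^+=[0.7653 0.1699; 0.1699 0.8559]
step 2: x^-=[-3.3903, 0.6673]  P^-=[1.1485 0.4950; 0.4950 1.0859]  H_jac=[-0.0559 -0.2840]  S=[0.5669]  K=[-0.3612; -0.5928]  nu=[2.9659]  x^+=[-4.4616, -1.0908]  P^+=[1.0745 0.3736; 0.3736 0.8867]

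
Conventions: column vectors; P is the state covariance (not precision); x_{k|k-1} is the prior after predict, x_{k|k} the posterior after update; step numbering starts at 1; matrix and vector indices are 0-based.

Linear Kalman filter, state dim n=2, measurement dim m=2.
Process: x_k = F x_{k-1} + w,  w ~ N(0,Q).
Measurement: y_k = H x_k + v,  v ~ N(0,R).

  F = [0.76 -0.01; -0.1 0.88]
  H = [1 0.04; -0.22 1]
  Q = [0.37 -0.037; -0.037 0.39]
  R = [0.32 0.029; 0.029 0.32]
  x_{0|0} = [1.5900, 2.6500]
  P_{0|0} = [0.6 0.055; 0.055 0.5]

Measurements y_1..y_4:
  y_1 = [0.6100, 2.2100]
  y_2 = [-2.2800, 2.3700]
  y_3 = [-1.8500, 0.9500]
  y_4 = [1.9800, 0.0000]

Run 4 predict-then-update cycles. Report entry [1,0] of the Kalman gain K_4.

K[1,0] = 0.0523

step 1: x^-=[1.1819, 2.1730]  P^-=[0.7158 -0.0502; -0.0502 0.7735]  S=[1.0330 -0.1472; -0.1472 1.1502]  K=[0.6776 -0.0938; 0.0801 0.6923]  nu=[-0.6588, 0.2970]  x^+=[0.7076, 2.3259]  P^+=[0.2127 0.0364; 0.0364 0.2319]
step 2: x^-=[0.5145, 1.9760]  P^-=[0.4923 -0.0308; -0.0308 0.5653]  S=[0.8107 -0.0872; -0.0872 0.9227]  K=[0.5955 -0.0945; 0.0572 0.6254]  nu=[-2.8736, 0.5072]  x^+=[-1.2447, 2.1289]  P^+=[0.1867 0.0281; 0.0281 0.2080]
step 3: x^-=[-0.9673, 1.9979]  P^-=[0.4774 -0.0342; -0.0342 0.5480]  S=[0.7956 -0.0880; -0.0880 0.9061]  K=[0.5877 -0.0966; 0.0530 0.6182]  nu=[-0.9627, -1.2607]  x^+=[-1.4113, 1.1676]  P^+=[0.1842 0.0267; 0.0267 0.2052]
step 4: x^-=[-1.0843, 1.1686]  P^-=[0.4760 -0.0349; -0.0349 0.5461]  S=[0.7941 -0.0885; -0.0885 0.9045]  K=[0.5869 -0.0970; 0.0523 0.6174]  nu=[3.0175, -1.4071]  x^+=[0.8231, 0.4578]  P^+=[0.1839 0.0264; 0.0264 0.2049]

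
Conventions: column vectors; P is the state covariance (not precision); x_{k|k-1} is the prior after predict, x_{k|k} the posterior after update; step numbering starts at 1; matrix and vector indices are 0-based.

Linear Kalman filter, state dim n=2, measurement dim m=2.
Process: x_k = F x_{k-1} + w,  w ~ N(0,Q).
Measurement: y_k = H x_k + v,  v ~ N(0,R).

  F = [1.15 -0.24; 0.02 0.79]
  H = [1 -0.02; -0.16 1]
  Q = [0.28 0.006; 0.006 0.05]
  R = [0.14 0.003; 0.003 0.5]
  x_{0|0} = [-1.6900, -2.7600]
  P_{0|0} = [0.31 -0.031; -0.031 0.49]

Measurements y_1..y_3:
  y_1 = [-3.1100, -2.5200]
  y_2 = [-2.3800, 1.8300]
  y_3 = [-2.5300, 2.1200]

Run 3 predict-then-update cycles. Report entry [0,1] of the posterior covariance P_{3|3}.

step 1: x^-=[-1.2811, -2.2142]  P^-=[0.7353 -0.1078; -0.1078 0.3550]  S=[0.8798 -0.2299; -0.2299 0.9083]  K=[0.8282 -0.0386; -0.0252 0.4034]  nu=[-1.8732, -0.5108]  x^+=[-2.8127, -2.3731]  P^+=[0.1159 0.0017; 0.0017 0.2019]
step 2: x^-=[-2.6651, -1.9310]  P^-=[0.4439 -0.0281; -0.0281 0.1761]  S=[0.5851 -0.0997; -0.0997 0.6965]  K=[0.7538 -0.0344; -0.0100 0.2579]  nu=[0.2464, 3.3346]  x^+=[-2.5939, -1.0736]  P^+=[0.1055 0.0020; 0.0020 0.1292]
step 3: x^-=[-2.7253, -0.9000]  P^-=[0.4258 -0.0143; -0.0143 0.1308]  S=[0.5665 -0.0821; -0.0821 0.6462]  K=[0.7475 -0.0326; -0.0000 0.2059]  nu=[0.1773, 2.5839]  x^+=[-2.6770, -0.3680]  P^+=[0.1046 0.0027; 0.0027 0.1034]

P_post[0,1] = 0.0027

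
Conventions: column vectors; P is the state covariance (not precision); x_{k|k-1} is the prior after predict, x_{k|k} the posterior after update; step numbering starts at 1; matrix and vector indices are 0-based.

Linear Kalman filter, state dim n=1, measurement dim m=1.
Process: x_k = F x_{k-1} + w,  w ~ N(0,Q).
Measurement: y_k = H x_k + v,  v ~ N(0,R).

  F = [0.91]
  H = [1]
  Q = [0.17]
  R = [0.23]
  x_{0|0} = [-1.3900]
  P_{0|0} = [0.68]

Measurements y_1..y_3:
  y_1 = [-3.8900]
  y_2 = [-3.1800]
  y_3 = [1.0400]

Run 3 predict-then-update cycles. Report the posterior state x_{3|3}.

x_post = [-0.6973]

step 1: x^-=[-1.2649]  P^-=[0.7331]  S=[0.9631]  K=[0.7612]  nu=[-2.6251]  x^+=[-3.2631]  P^+=[0.1751]
step 2: x^-=[-2.9694]  P^-=[0.3150]  S=[0.5450]  K=[0.5780]  nu=[-0.2106]  x^+=[-3.0911]  P^+=[0.1329]
step 3: x^-=[-2.8129]  P^-=[0.2801]  S=[0.5101]  K=[0.5491]  nu=[3.8529]  x^+=[-0.6973]  P^+=[0.1263]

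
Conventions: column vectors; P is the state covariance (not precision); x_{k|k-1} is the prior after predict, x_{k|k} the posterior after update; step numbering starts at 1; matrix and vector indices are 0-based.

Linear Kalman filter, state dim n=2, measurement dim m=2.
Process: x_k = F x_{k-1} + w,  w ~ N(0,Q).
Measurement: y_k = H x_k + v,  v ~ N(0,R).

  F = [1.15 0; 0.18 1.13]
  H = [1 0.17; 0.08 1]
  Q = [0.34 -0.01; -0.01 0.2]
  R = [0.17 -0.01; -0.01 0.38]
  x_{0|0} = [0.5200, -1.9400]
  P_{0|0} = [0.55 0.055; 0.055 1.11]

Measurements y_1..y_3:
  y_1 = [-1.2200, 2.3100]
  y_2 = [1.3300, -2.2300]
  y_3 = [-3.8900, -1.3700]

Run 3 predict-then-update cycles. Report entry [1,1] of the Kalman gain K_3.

step 1: x^-=[0.5980, -2.0986]  P^-=[1.0674 0.1753; 0.1753 1.6576]  S=[1.3449 0.5349; 0.5349 2.0724]  K=[0.8534 -0.0945; 0.0213 0.8011]  nu=[-1.4612, 4.3608]  x^+=[-1.0609, 1.3636]  P^+=[0.1557 -0.0569; -0.0569 0.3087]
step 2: x^-=[-1.2200, 1.3500]  P^-=[0.5459 -0.0517; -0.0517 0.5761]  S=[0.7150 0.0792; 0.0792 0.9514]  K=[0.7592 -0.0716; -0.0019 0.6014]  nu=[2.3205, -3.4824]  x^+=[0.7912, -0.7489]  P^+=[0.1376 -0.0458; -0.0458 0.2322]
step 3: x^-=[0.9098, -0.7038]  P^-=[0.5219 -0.0411; -0.0411 0.4823]  S=[0.6919 0.0721; 0.0721 0.8591]  K=[0.7507 -0.0622; 0.0010 0.5575]  nu=[-4.6802, -0.7389]  x^+=[-2.5577, -1.1207]  P^+=[0.1354 -0.0420; -0.0420 0.2152]

K[1,1] = 0.5575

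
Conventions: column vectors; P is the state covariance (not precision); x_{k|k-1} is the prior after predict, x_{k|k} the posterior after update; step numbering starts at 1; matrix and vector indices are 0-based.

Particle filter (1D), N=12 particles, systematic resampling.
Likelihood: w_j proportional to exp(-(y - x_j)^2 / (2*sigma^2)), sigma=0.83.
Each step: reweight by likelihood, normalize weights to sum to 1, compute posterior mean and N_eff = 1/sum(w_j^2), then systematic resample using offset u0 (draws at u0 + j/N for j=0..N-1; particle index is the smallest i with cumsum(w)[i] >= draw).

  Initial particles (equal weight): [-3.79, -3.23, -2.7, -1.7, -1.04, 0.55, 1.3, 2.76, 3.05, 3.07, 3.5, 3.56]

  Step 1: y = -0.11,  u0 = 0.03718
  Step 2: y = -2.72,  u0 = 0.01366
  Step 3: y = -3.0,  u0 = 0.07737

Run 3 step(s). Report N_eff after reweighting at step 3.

step 1: w=[0.0000, 0.0005, 0.0046, 0.0955, 0.3194, 0.4362, 0.1414, 0.0015, 0.0004, 0.0004, 0.0000, 0.0000]  mean=-0.0781  Neff=3.1114  idx=[3, 4, 4, 4, 4, 5, 5, 5, 5, 5, 6, 6]
step 2: w=[0.4757, 0.1305, 0.1305, 0.1305, 0.1305, 0.0004, 0.0004, 0.0004, 0.0004, 0.0004, 0.0000, 0.0000]  mean=-1.3505  Neff=3.3958  idx=[0, 0, 0, 0, 0, 0, 1, 1, 2, 3, 3, 4]
step 3: w=[0.1378, 0.1378, 0.1378, 0.1378, 0.1378, 0.1378, 0.0289, 0.0289, 0.0289, 0.0289, 0.0289, 0.0289]  mean=-1.5855  Neff=8.4114  idx=[0, 1, 1, 2, 2, 3, 4, 4, 5, 6, 8, 11]

N_eff = 8.4114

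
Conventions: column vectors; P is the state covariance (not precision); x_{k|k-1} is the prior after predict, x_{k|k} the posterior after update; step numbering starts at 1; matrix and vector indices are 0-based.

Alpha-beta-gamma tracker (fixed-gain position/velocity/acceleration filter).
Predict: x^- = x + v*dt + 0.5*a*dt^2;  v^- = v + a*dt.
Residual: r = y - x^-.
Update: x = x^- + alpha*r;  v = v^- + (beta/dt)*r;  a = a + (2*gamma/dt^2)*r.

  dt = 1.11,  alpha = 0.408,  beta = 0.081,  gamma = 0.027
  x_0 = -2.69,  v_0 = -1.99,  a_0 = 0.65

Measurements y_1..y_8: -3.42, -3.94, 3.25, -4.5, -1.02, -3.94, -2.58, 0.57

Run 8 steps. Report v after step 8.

v_post = 2.8166

step 1: x_pred=-4.4985  r=1.0785  x^+=-4.0585  v^+=-1.1898  a^+=0.6973
step 2: x_pred=-4.9496  r=1.0096  x^+=-4.5377  v^+=-0.3422  a^+=0.7415
step 3: x_pred=-4.4607  r=7.7107  x^+=-1.3147  v^+=1.0436  a^+=1.0795
step 4: x_pred=0.5087  r=-5.0087  x^+=-1.5349  v^+=1.8763  a^+=0.8599
step 5: x_pred=1.0776  r=-2.0976  x^+=0.2218  v^+=2.6777  a^+=0.7680
step 6: x_pred=3.6672  r=-7.6072  x^+=0.5635  v^+=2.9751  a^+=0.4346
step 7: x_pred=4.1336  r=-6.7136  x^+=1.3944  v^+=2.9676  a^+=0.1404
step 8: x_pred=4.7749  r=-4.2049  x^+=3.0593  v^+=2.8166  a^+=-0.0439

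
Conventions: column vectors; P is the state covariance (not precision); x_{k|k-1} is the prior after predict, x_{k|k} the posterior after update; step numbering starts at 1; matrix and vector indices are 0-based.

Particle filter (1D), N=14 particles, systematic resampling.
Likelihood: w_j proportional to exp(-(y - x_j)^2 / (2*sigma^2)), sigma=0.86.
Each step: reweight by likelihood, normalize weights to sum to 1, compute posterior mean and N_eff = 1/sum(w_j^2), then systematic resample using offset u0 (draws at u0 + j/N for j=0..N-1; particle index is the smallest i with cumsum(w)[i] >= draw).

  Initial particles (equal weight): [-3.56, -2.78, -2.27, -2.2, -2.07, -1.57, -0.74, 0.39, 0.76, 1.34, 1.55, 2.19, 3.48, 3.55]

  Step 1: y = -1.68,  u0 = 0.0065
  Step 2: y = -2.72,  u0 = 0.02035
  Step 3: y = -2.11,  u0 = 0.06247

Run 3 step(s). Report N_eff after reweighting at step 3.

N_eff = 13.2975

step 1: w=[0.0196, 0.0944, 0.1690, 0.1781, 0.1929, 0.2121, 0.1177, 0.0118, 0.0038, 0.0004, 0.0002, 0.0000, 0.0000, 0.0000]  mean=-1.9185  Neff=6.0326  idx=[0, 1, 2, 2, 3, 3, 3, 4, 4, 4, 5, 5, 5, 6]
step 2: w=[0.0659, 0.1060, 0.0926, 0.0926, 0.0885, 0.0885, 0.0885, 0.0798, 0.0798, 0.0798, 0.0434, 0.0434, 0.0434, 0.0075]  mean=-2.2399  Neff=12.3347  idx=[0, 1, 1, 2, 3, 4, 5, 5, 6, 7, 8, 9, 10, 11]
step 3: w=[0.0196, 0.0600, 0.0600, 0.0799, 0.0799, 0.0809, 0.0809, 0.0809, 0.0809, 0.0812, 0.0812, 0.0812, 0.0668, 0.0668]  mean=-2.1917  Neff=13.2975  idx=[1, 2, 3, 4, 5, 6, 7, 8, 9, 10, 10, 11, 12, 13]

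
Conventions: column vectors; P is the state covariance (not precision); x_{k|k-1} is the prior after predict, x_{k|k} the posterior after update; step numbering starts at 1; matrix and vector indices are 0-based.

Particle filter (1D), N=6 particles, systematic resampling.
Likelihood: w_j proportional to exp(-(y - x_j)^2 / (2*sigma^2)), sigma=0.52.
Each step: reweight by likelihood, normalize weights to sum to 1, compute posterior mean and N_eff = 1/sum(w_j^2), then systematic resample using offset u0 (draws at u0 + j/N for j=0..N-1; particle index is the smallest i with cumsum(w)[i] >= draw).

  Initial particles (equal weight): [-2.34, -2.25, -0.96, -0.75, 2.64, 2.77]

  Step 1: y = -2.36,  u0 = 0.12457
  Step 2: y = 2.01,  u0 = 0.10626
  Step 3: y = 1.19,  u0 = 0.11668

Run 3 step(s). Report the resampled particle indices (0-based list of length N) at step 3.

resampled_idx = [1, 2, 3, 3, 4, 5]

step 1: w=[0.4966, 0.4860, 0.0133, 0.0041, 0.0000, 0.0000]  mean=-2.2714  Neff=2.0703  idx=[0, 0, 0, 1, 1, 1]
step 2: w=[0.0642, 0.0642, 0.0642, 0.2691, 0.2691, 0.2691]  mean=-2.2673  Neff=4.3546  idx=[1, 3, 3, 4, 5, 5]
step 3: w=[0.0590, 0.1882, 0.1882, 0.1882, 0.1882, 0.1882]  mean=-2.2553  Neff=5.5378  idx=[1, 2, 3, 3, 4, 5]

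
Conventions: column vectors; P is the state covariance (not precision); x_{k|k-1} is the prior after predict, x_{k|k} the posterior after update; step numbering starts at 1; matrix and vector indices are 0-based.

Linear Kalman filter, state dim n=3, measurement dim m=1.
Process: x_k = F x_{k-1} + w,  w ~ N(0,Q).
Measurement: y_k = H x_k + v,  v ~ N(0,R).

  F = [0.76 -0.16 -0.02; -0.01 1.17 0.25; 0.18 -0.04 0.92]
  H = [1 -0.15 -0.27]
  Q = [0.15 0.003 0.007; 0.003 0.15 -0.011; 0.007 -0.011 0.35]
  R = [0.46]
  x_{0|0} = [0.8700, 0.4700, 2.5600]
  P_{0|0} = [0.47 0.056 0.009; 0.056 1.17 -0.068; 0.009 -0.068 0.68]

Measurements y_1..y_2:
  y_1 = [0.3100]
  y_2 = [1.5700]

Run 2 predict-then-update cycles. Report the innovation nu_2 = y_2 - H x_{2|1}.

step 1: x^-=[0.5348, 1.1812, 2.4930]  P^-=[0.4374 -0.1671 0.0792; -0.1671 1.7530 0.0294; 0.0792 0.0294 0.9498]  S=[1.0158]  K=[0.4342; -0.4312; -0.1789]  nu=[0.6255]  x^+=[0.8064, 0.9115, 2.3811]  P^+=[0.2459 0.0231 0.1581; 0.0231 1.5642 -0.0489; 0.1581 -0.0489 0.9173]
step 2: x^-=[0.4194, 1.6537, 2.2993]  P^-=[0.3217 -0.2425 0.1495; -0.2425 2.3186 0.0847; 0.1495 0.0847 1.1925]  S=[0.9197]  K=[0.3455; -0.6668; -0.2013]  nu=[2.0195]  x^+=[1.1170, 0.3072, 1.8927]  P^+=[0.2119 -0.0307 0.2135; -0.0307 1.9098 -0.0388; 0.2135 -0.0388 1.1552]

innov = [2.0195]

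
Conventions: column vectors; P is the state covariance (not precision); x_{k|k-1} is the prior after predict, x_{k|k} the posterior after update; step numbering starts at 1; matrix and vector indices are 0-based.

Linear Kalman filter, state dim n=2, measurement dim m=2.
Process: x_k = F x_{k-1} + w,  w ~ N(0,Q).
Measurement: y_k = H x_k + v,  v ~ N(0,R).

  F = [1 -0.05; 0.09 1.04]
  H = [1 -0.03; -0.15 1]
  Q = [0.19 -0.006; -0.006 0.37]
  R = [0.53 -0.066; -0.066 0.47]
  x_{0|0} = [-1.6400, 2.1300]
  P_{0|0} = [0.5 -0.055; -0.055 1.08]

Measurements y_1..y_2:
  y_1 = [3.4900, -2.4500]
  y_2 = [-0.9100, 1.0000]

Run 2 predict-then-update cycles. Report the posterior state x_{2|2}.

x_post = [0.2577, 0.1540]

step 1: x^-=[-1.7465, 2.0676]  P^-=[0.6982 -0.0741; -0.0741 1.5319]  S=[1.2340 -0.2911; -0.2911 2.0398]  K=[0.5660 -0.0069; 0.0840 0.7684]  nu=[5.2985, -4.7796]  x^+=[1.2853, -1.1601]  P^+=[0.3006 0.0045; 0.0045 0.3563]
step 2: x^-=[1.3433, -1.0909]  P^-=[0.4910 0.0072; 0.0072 0.7586]  S=[1.0212 -0.1552; -0.1552 1.2375]  K=[0.4816 0.0067; 0.0793 0.6221]  nu=[-2.2860, 2.2923]  x^+=[0.2577, 0.1540]  P^+=[0.2551 0.0096; 0.0096 0.2886]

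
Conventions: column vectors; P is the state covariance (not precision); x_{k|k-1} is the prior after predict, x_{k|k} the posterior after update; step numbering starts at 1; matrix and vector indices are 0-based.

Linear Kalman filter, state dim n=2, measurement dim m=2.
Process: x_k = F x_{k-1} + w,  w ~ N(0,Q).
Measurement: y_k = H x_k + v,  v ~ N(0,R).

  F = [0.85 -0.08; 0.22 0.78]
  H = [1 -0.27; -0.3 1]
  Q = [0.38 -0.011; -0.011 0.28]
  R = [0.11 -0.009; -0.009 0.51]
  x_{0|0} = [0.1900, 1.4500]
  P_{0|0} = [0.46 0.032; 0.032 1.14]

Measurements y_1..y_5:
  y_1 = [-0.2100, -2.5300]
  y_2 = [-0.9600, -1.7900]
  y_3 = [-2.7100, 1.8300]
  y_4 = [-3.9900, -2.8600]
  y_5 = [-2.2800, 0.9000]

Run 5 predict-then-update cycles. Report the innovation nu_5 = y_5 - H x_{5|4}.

step 1: x^-=[0.0455, 1.1728]  P^-=[0.7153 0.0245; 0.0245 1.0068]  S=[0.8854 -0.4689; -0.4689 1.5665]  K=[0.8748 0.1405; 0.0696 0.6589]  nu=[0.0612, -3.6891]  x^+=[-0.4194, -1.2536]  P^+=[0.1221 0.1004; 0.1004 0.3655]
step 2: x^-=[-0.2562, -1.0701]  P^-=[0.4569 0.0538; 0.0538 0.5428]  S=[0.5774 -0.2344; -0.2344 1.0616]  K=[0.8066 0.0997; 0.0448 0.5060]  nu=[-0.9927, -0.7968]  x^+=[-1.1364, -1.5178]  P^+=[0.1084 0.0761; 0.0761 0.2805]
step 3: x^-=[-0.8445, -1.4339]  P^-=[0.4497 0.0409; 0.0409 0.4820]  S=[0.5728 -0.2299; -0.2299 1.0079]  K=[0.8018 0.0896; 0.0343 0.4739]  nu=[-2.2526, 3.0105]  x^+=[-2.3811, -0.0846]  P^+=[0.1064 0.0704; 0.0704 0.2625]
step 4: x^-=[-2.0172, -0.5899]  P^-=[0.4490 0.0379; 0.0379 0.4690]  S=[0.5727 -0.2293; -0.2293 0.9966]  K=[0.8010 0.0872; 0.0319 0.4665]  nu=[-2.1321, -2.8753]  x^+=[-3.9758, -1.9993]  P^+=[0.1060 0.0691; 0.0691 0.2583]
step 5: x^-=[-3.2195, -2.4341]  P^-=[0.4488 0.0373; 0.0373 0.4660]  S=[0.5727 -0.2292; -0.2292 0.9940]  K=[0.8009 0.0867; 0.0314 0.4648]  nu=[0.2823, 2.3683]  x^+=[-2.7881, -1.3245]  P^+=[0.1059 0.0688; 0.0688 0.2574]

innov = [0.2823, 2.3683]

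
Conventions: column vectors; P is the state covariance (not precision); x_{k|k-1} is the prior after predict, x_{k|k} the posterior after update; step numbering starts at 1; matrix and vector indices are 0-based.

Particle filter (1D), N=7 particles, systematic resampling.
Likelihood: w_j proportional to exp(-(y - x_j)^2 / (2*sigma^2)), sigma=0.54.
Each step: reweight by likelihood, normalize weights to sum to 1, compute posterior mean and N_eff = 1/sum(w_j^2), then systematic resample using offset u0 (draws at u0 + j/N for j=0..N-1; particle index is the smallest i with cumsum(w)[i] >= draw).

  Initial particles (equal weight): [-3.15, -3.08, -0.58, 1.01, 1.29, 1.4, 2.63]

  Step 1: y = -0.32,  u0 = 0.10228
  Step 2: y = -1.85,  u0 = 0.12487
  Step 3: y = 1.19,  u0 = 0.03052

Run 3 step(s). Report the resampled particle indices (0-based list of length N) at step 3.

step 1: w=[0.0000, 0.0000, 0.9308, 0.0503, 0.0123, 0.0065, 0.0000]  mean=-0.4640  Neff=1.1505  idx=[2, 2, 2, 2, 2, 2, 3]
step 2: w=[0.1667, 0.1667, 0.1667, 0.1667, 0.1667, 0.1667, 0.0000]  mean=-0.5800  Neff=6.0000  idx=[0, 1, 2, 3, 4, 5, 5]
step 3: w=[0.1429, 0.1429, 0.1429, 0.1429, 0.1429, 0.1429, 0.1429]  mean=-0.5800  Neff=7.0000  idx=[0, 1, 2, 3, 4, 5, 6]

resampled_idx = [0, 1, 2, 3, 4, 5, 6]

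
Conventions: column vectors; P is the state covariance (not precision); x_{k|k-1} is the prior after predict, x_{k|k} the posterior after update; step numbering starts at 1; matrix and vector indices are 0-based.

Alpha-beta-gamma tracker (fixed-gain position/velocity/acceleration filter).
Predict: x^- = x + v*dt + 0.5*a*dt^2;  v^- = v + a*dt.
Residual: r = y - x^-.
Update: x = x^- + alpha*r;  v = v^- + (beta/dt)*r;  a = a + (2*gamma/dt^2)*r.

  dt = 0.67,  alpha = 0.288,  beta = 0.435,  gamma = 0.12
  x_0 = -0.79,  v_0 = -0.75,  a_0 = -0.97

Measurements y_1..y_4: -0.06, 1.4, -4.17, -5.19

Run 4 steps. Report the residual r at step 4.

step 1: x_pred=-1.5102  r=1.4502  x^+=-1.0926  v^+=-0.4583  a^+=-0.1947
step 2: x_pred=-1.4433  r=2.8433  x^+=-0.6245  v^+=1.2573  a^+=1.3255
step 3: x_pred=0.5154  r=-4.6854  x^+=-0.8340  v^+=-0.8967  a^+=-1.1795
step 4: x_pred=-1.6995  r=-3.4905  x^+=-2.7047  v^+=-3.9532  a^+=-3.0457

resid = -3.4905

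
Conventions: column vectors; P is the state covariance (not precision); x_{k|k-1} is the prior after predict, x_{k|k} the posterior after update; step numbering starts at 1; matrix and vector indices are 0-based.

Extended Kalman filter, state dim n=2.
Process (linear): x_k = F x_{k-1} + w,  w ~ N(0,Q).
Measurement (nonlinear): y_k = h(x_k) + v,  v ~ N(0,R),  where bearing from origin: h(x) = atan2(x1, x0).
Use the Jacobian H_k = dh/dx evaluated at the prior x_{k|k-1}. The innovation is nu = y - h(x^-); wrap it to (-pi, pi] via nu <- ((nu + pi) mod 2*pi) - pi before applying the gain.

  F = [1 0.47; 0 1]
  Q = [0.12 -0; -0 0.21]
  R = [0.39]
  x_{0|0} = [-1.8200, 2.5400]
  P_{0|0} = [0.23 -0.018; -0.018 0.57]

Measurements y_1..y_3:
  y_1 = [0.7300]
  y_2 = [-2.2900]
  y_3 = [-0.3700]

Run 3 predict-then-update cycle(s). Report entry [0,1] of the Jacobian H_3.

step 1: x^-=[-0.6262, 2.5400]  P^-=[0.4590 0.2499; 0.2499 0.7800]  H_jac=[-0.3711 -0.0915]  S=[0.4767]  K=[-0.4053; -0.3443]  nu=[-1.0825]  x^+=[-0.1875, 2.9127]  P^+=[0.3807 0.1834; 0.1834 0.7235]
step 2: x^-=[1.1815, 2.9127]  P^-=[0.8329 0.5234; 0.5234 0.9335]  H_jac=[-0.2948 0.1196]  S=[0.4388]  K=[-0.4169; -0.0973]  nu=[2.8077]  x^+=[0.0109, 2.6396]  P^+=[0.7566 0.5056; 0.5056 0.9293]
step 3: x^-=[1.2515, 2.6396]  P^-=[1.5572 0.9424; 0.9424 1.1393]  H_jac=[-0.3093 0.1467]  S=[0.4780]  K=[-0.7185; -0.2603]  nu=[-1.4980]  x^+=[2.3279, 3.0295]  P^+=[1.3104 0.8530; 0.8530 1.1070]

H_jac[0,1] = 0.1467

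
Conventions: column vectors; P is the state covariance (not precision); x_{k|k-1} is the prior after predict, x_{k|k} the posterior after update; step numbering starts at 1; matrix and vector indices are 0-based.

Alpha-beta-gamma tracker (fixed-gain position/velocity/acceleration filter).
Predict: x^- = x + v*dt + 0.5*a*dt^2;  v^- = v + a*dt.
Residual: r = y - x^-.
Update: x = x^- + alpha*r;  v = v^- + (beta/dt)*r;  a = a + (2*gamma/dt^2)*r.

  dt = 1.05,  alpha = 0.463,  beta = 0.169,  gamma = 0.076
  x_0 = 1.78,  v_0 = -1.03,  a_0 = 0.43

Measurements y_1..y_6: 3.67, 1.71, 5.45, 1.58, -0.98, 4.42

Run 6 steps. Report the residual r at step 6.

resid = 0.6116

step 1: x_pred=0.9355  r=2.7345  x^+=2.2016  v^+=-0.1384  a^+=0.8070
step 2: x_pred=2.5011  r=-0.7911  x^+=2.1348  v^+=0.5816  a^+=0.6979
step 3: x_pred=3.1303  r=2.3197  x^+=4.2043  v^+=1.6878  a^+=1.0177
step 4: x_pred=6.5375  r=-4.9575  x^+=4.2422  v^+=1.9585  a^+=0.3342
step 5: x_pred=6.4829  r=-7.4629  x^+=3.0276  v^+=1.1083  a^+=-0.6946
step 6: x_pred=3.8084  r=0.6116  x^+=4.0915  v^+=0.4774  a^+=-0.6103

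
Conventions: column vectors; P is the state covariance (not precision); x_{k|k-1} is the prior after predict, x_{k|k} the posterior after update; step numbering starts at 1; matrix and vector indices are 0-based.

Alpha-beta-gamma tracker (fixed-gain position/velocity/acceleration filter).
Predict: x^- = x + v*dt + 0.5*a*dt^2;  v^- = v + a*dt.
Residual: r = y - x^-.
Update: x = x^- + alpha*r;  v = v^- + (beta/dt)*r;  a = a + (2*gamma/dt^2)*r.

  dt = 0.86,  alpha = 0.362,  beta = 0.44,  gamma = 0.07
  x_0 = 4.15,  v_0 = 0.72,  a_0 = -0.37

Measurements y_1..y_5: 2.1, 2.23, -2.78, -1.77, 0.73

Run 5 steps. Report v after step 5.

v_post = -0.5948

step 1: x_pred=4.6324  r=-2.5324  x^+=3.7157  v^+=-0.8938  a^+=-0.8494
step 2: x_pred=2.6329  r=-0.4029  x^+=2.4870  v^+=-1.8304  a^+=-0.9256
step 3: x_pred=0.5706  r=-3.3506  x^+=-0.6423  v^+=-4.3407  a^+=-1.5599
step 4: x_pred=-4.9521  r=3.1821  x^+=-3.8002  v^+=-4.0541  a^+=-0.9575
step 5: x_pred=-7.6408  r=8.3708  x^+=-4.6106  v^+=-0.5948  a^+=0.6270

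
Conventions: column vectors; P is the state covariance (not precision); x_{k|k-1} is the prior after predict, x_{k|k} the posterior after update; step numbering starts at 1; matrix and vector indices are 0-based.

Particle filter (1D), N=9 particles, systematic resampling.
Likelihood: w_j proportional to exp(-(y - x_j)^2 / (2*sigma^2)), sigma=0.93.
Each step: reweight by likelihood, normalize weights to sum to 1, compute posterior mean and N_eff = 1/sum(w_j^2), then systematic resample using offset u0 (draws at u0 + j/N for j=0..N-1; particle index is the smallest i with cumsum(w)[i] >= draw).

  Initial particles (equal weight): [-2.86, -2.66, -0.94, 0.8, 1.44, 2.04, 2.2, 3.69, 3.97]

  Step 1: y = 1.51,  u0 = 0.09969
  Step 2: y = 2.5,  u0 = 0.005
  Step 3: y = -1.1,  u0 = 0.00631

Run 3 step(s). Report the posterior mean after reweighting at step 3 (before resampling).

post_mean = 1.0714

step 1: w=[0.0000, 0.0000, 0.0089, 0.2148, 0.2866, 0.2443, 0.2183, 0.0184, 0.0087]  mean=1.6571  Neff=4.2359  idx=[3, 3, 4, 4, 5, 5, 6, 6, 7]
step 2: w=[0.0340, 0.0340, 0.0944, 0.0944, 0.1600, 0.1600, 0.1717, 0.1717, 0.0797]  mean=2.0288  Neff=7.3179  idx=[0, 2, 3, 4, 5, 5, 6, 7, 7]
step 3: w=[0.6612, 0.1279, 0.1279, 0.0178, 0.0178, 0.0178, 0.0098, 0.0098, 0.0098]  mean=1.0714  Neff=2.1225  idx=[0, 0, 0, 0, 0, 0, 1, 1, 2]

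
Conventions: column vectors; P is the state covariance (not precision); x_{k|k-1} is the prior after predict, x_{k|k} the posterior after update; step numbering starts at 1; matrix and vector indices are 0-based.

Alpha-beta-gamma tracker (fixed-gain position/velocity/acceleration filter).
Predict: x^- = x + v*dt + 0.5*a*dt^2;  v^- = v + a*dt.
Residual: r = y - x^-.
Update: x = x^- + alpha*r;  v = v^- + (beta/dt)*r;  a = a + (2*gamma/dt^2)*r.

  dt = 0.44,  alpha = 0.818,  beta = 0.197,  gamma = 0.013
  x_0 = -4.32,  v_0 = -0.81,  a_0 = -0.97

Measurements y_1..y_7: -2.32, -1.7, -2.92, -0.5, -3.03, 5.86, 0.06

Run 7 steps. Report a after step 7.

a_post = -0.1177

step 1: x_pred=-4.7703  r=2.4503  x^+=-2.7660  v^+=-0.1397  a^+=-0.6409
step 2: x_pred=-2.8895  r=1.1895  x^+=-1.9165  v^+=0.1108  a^+=-0.4812
step 3: x_pred=-1.9143  r=-1.0057  x^+=-2.7370  v^+=-0.5512  a^+=-0.6162
step 4: x_pred=-3.0391  r=2.5391  x^+=-0.9621  v^+=0.3145  a^+=-0.2752
step 5: x_pred=-0.8504  r=-2.1796  x^+=-2.6333  v^+=-0.7825  a^+=-0.5680
step 6: x_pred=-3.0326  r=8.8926  x^+=4.2416  v^+=2.9491  a^+=0.6263
step 7: x_pred=5.5998  r=-5.5398  x^+=1.0682  v^+=0.7443  a^+=-0.1177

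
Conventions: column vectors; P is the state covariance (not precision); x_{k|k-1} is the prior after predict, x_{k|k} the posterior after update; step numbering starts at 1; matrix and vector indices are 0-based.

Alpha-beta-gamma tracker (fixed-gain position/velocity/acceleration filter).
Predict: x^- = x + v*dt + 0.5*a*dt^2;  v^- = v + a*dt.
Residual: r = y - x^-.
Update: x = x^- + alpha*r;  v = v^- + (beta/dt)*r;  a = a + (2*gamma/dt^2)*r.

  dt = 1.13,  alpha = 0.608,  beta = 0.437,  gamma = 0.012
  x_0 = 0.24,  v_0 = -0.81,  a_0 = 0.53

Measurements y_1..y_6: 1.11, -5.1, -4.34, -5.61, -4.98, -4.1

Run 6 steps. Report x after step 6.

step 1: x_pred=-0.3369  r=1.4469  x^+=0.5428  v^+=0.3485  a^+=0.5572
step 2: x_pred=1.2923  r=-6.3923  x^+=-2.5942  v^+=-1.4940  a^+=0.4370
step 3: x_pred=-4.0034  r=-0.3366  x^+=-4.2080  v^+=-1.1303  a^+=0.4307
step 4: x_pred=-5.2103  r=-0.3997  x^+=-5.4533  v^+=-0.7982  a^+=0.4232
step 5: x_pred=-6.0850  r=1.1050  x^+=-5.4132  v^+=0.1074  a^+=0.4440
step 6: x_pred=-5.0083  r=0.9083  x^+=-4.4561  v^+=0.9604  a^+=0.4611

x_post = -4.4561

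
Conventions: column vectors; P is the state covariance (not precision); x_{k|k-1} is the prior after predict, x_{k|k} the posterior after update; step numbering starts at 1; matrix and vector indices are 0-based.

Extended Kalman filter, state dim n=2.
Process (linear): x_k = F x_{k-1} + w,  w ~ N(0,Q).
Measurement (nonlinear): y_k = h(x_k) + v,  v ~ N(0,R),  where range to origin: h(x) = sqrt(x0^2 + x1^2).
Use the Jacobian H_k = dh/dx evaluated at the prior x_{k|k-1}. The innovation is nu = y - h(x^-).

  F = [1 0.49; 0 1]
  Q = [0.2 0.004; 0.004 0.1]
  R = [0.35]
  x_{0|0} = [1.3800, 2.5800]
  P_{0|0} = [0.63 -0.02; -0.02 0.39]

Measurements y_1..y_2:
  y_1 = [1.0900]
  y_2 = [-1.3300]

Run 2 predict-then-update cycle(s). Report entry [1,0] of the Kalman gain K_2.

K[1,0] = 0.3379

step 1: x^-=[2.6442, 2.5800]  P^-=[0.9040 0.1751; 0.1751 0.4900]  H_jac=[0.7157 0.6984]  S=[1.2272]  K=[0.6269; 0.3810]  nu=[-2.6043]  x^+=[1.0115, 1.5878]  P^+=[0.4217 -0.1180; -0.1180 0.3119]
step 2: x^-=[1.7895, 1.5878]  P^-=[0.5809 0.0388; 0.0388 0.4119]  H_jac=[0.7480 0.6637]  S=[0.8950]  K=[0.5143; 0.3379]  nu=[-3.7223]  x^+=[-0.1250, 0.3301]  P^+=[0.3442 -0.1167; -0.1167 0.3097]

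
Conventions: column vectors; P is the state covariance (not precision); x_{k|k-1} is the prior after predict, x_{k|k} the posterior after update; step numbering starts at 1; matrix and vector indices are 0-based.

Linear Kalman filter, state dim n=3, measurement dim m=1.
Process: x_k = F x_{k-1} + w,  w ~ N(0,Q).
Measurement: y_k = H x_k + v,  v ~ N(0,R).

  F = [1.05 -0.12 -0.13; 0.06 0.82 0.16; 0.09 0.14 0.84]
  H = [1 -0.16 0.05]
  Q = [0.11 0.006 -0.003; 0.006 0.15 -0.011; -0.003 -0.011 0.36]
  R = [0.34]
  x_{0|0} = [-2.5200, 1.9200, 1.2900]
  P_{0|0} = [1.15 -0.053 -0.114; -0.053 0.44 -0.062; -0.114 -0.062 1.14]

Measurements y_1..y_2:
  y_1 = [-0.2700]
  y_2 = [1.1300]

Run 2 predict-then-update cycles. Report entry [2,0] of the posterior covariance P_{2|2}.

P_post[2,0] = -0.0791

step 1: x^-=[-3.0441, 1.6296, 1.1256]  P^-=[1.4460 -0.0443 -0.1253; -0.0443 0.4555 0.1431; -0.1253 0.1431 1.1492]  S=[1.7999]  K=[0.8038; -0.0611; -0.0504]  nu=[2.9786]  x^+=[-0.6498, 1.4476, 0.9755]  P^+=[0.2830 0.0441 -0.0524; 0.0441 0.4488 0.1376; -0.0524 0.1376 1.1446]
step 2: x^-=[-0.9828, 1.3041, 0.9636]  P^-=[0.4553 -0.0321 -0.1647; -0.0321 0.5215 0.2939; -0.1647 0.2939 1.2043]  S=[0.8007]  K=[0.5647; -0.1260; -0.1892]  nu=[2.2733]  x^+=[0.3009, 1.0177, 0.5334]  P^+=[0.1999 0.0248 -0.0791; 0.0248 0.5088 0.2749; -0.0791 0.2749 1.1756]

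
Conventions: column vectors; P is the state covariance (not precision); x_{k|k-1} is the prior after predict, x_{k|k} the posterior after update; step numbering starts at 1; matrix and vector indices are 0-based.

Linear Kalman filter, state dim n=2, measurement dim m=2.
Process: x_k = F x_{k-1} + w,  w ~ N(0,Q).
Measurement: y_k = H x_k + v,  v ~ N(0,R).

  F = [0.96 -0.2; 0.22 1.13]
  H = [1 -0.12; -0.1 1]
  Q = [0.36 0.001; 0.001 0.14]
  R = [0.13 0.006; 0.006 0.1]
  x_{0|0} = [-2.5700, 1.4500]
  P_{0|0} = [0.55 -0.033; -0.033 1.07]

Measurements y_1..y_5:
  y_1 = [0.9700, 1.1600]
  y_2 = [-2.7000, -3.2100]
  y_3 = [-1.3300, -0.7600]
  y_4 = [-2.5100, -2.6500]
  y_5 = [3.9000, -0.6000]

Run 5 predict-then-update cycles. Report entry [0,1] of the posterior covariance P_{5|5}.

P_post[0,1] = 0.0191

step 1: x^-=[-2.7572, 1.0731]  P^-=[0.9224 -0.1590; -0.1590 1.5165]  S=[1.1124 -0.4291; -0.4291 1.6575]  K=[0.8753 0.0750; 0.0557 0.9389]  nu=[3.8560, -0.1888]  x^+=[0.6037, 1.1105]  P^+=[0.1172 0.0245; 0.0245 0.0967]
step 2: x^-=[0.3575, 1.3877]  P^-=[0.4625 0.0294; 0.0294 0.2813]  S=[0.5895 -0.0443; -0.0443 0.3800]  K=[0.7821 0.0467; 0.0480 0.7380]  nu=[-2.8910, -4.5619]  x^+=[-2.1166, -2.1179]  P^+=[0.1043 0.0198; 0.0198 0.0761]
step 3: x^-=[-1.6083, -2.8588]  P^-=[0.4516 0.0264; 0.0264 0.2520]  S=[0.5789 -0.0426; -0.0426 0.3513]  K=[0.7777 0.0411; 0.0461 0.7156]  nu=[-0.0647, 1.9380]  x^+=[-1.5790, -1.4750]  P^+=[0.1036 0.0191; 0.0191 0.0737]
step 4: x^-=[-1.2208, -2.0142]  P^-=[0.4511 0.0261; 0.0261 0.2487]  S=[0.5784 -0.0425; -0.0425 0.3480]  K=[0.7775 0.0404; 0.0460 0.7128]  nu=[-1.5309, -0.7579]  x^+=[-2.4417, -2.6248]  P^+=[0.1036 0.0191; 0.0191 0.0735]
step 5: x^-=[-1.8190, -3.5032]  P^-=[0.4511 0.0261; 0.0261 0.2483]  S=[0.5784 -0.0425; -0.0425 0.3476]  K=[0.7774 0.0404; 0.0460 0.7125]  nu=[5.2987, 2.7213]  x^+=[2.4102, -1.3209]  P^+=[0.1036 0.0191; 0.0191 0.0734]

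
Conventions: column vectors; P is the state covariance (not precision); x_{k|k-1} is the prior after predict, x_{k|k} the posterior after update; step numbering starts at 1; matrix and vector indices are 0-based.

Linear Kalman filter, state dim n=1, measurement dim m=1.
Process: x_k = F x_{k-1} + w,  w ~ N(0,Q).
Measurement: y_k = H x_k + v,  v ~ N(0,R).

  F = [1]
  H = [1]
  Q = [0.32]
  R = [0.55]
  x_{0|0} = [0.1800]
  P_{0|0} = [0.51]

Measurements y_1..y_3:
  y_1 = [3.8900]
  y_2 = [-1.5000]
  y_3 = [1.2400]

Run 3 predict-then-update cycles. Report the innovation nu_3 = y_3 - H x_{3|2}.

step 1: x^-=[0.1800]  P^-=[0.8300]  S=[1.3800]  K=[0.6014]  nu=[3.7100]  x^+=[2.4114]  P^+=[0.3308]
step 2: x^-=[2.4114]  P^-=[0.6508]  S=[1.2008]  K=[0.5420]  nu=[-3.9114]  x^+=[0.2915]  P^+=[0.2981]
step 3: x^-=[0.2915]  P^-=[0.6181]  S=[1.1681]  K=[0.5291]  nu=[0.9485]  x^+=[0.7934]  P^+=[0.2910]

innov = [0.9485]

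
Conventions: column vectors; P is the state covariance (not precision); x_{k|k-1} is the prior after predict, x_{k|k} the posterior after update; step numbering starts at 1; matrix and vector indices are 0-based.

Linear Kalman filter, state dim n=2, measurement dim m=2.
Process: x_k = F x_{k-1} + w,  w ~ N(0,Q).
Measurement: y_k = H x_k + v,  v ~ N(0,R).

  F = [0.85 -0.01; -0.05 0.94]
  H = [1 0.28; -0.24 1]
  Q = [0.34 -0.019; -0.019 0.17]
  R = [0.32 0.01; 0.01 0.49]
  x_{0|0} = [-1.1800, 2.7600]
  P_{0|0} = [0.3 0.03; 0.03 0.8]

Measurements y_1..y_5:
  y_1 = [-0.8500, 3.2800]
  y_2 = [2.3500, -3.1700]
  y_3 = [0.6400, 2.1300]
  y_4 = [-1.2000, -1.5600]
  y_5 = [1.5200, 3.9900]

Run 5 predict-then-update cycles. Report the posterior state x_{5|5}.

x_post = [0.1757, 1.6551]

step 1: x^-=[-1.0306, 2.6534]  P^-=[0.5563 -0.0153; -0.0153 0.8748]  S=[0.9363 0.1072; 0.1072 1.4042]  K=[0.6070 -0.1523; 0.1752 0.6122]  nu=[-0.5624, 0.3793]  x^+=[-1.4297, 2.7871]  P^+=[0.1986 -0.0209; -0.0209 0.2967]
step 2: x^-=[-1.2431, 2.6913]  P^-=[0.4839 -0.0469; -0.0469 0.4347]  S=[0.8116 -0.0282; -0.0282 0.9751]  K=[0.5747 -0.1506; 0.1081 0.4605]  nu=[2.8395, -6.1597]  x^+=[1.3165, 0.1621]  P^+=[0.1888 -0.0227; -0.0227 0.2212]
step 3: x^-=[1.1174, 0.0865]  P^-=[0.4768 -0.0473; -0.0473 0.3681]  S=[0.7992 -0.0455; -0.0455 0.9083]  K=[0.5715 -0.1494; 0.0938 0.4225]  nu=[-0.5016, 2.3117]  x^+=[0.4853, 1.0161]  P^+=[0.1877 -0.0225; -0.0225 0.2026]
step 4: x^-=[0.4023, 0.9308]  P^-=[0.4760 -0.0468; -0.0468 0.3516]  S=[0.7973 -0.0495; -0.0495 0.8915]  K=[0.5713 -0.1490; 0.0903 0.4120]  nu=[-1.8629, -2.3943]  x^+=[-0.3053, -0.2238]  P^+=[0.1876 -0.0223; -0.0223 0.1974]
step 5: x^-=[-0.2573, -0.1951]  P^-=[0.4759 -0.0466; -0.0466 0.3470]  S=[0.7970 -0.0506; -0.0506 0.8868]  K=[0.5713 -0.1488; 0.0893 0.4090]  nu=[1.8319, 4.1233]  x^+=[0.1757, 1.6551]  P^+=[0.1875 -0.0222; -0.0222 0.1960]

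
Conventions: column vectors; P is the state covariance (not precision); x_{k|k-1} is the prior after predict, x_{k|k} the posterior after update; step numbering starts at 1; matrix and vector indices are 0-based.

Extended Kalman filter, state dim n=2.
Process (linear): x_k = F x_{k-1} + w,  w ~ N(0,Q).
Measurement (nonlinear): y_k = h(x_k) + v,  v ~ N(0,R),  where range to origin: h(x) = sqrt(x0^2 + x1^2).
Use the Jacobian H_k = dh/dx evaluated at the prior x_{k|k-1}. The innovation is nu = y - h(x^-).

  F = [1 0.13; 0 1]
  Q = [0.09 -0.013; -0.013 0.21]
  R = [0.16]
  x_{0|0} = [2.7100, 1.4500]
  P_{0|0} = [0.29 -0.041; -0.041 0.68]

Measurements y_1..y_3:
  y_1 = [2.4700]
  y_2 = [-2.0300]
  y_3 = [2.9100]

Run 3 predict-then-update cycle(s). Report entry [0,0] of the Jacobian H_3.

step 1: x^-=[2.8985, 1.4500]  P^-=[0.3808 0.0344; 0.0344 0.8900]  H_jac=[0.8943 0.4474]  S=[0.6703]  K=[0.5311; 0.6400]  nu=[-0.7710]  x^+=[2.4890, 0.9566]  P^+=[0.1918 -0.1934; -0.1934 0.6155]
step 2: x^-=[2.6134, 0.9566]  P^-=[0.2419 -0.1264; -0.1264 0.8255]  H_jac=[0.9391 0.3437]  S=[0.3892]  K=[0.4719; 0.4240]  nu=[-4.8130]  x^+=[0.3420, -1.0843]  P^+=[0.1552 -0.2043; -0.2043 0.7555]
step 3: x^-=[0.2010, -1.0843]  P^-=[0.2048 -0.1191; -0.1191 0.9655]  H_jac=[0.1823 -0.9832]  S=[1.1429]  K=[0.1351; -0.8496]  nu=[1.8072]  x^+=[0.4452, -2.6197]  P^+=[0.1840 0.0121; 0.0121 0.1405]

H_jac[0,0] = 0.1823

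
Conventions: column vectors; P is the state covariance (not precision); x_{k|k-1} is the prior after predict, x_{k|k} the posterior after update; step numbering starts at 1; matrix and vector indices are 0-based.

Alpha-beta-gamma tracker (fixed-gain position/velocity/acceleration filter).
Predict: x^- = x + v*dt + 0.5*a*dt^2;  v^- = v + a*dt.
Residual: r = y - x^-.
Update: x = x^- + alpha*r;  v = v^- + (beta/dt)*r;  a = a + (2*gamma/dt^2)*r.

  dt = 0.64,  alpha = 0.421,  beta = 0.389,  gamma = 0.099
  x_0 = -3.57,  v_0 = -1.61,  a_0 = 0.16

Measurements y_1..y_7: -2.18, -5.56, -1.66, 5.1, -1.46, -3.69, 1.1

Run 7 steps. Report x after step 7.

x_post = 1.3687

step 1: x_pred=-4.5676  r=2.3876  x^+=-3.5624  v^+=-0.0564  a^+=1.3142
step 2: x_pred=-3.3294  r=-2.2306  x^+=-4.2685  v^+=-0.5711  a^+=0.2359
step 3: x_pred=-4.5857  r=2.9257  x^+=-3.3540  v^+=1.3581  a^+=1.6502
step 4: x_pred=-2.1468  r=7.2468  x^+=0.9041  v^+=6.8189  a^+=5.1532
step 5: x_pred=6.3236  r=-7.7836  x^+=3.0467  v^+=5.3860  a^+=1.3907
step 6: x_pred=6.7786  r=-10.4686  x^+=2.3713  v^+=-0.0869  a^+=-3.6698
step 7: x_pred=1.5641  r=-0.4641  x^+=1.3687  v^+=-2.7177  a^+=-3.8942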